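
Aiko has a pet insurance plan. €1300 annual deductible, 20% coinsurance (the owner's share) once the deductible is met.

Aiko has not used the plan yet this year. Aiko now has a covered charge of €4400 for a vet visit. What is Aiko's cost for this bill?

€1920

The full €1300 deductible is still open; €1300 of this bill applies to it.
After the €1300 deductible portion, €4400 − €1300 = €3100 is subject to coinsurance.
Coinsurance: €3100 × 20% = €620.
That puts the owner's cost at €1300 + €620 = €1920.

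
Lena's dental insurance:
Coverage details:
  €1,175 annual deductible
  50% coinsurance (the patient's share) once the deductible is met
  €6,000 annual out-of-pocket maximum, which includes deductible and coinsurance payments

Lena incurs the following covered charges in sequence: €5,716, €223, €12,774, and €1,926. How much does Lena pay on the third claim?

€2,443

Bill 1, €5,716: deductible takes €1,175, €4,541 remains; 50% of €4,541 = €2,270.50. Cost to patient: €3,445.50. OOP to date €3,445.50.
Bill 2, €223: deductible met; 50% of €223 = €111.50. Cost to patient: €111.50. OOP to date €3,557.
Bill 3, €12,774: deductible met; 50% of €12,774 = €6,387. Adding that to €3,557 gives €9,944, past the €6,000 cap; patient pays only €6,000 − €3,557 = €2,443.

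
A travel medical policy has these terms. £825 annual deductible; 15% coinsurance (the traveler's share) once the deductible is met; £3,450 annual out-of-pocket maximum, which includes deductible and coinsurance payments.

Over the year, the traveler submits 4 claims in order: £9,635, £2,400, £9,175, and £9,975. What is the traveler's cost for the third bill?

Claim 1 (£9,635): £825 finishes the deductible; £8,810 goes to coinsurance; coinsurance £8,810 × 15% = £1,321.50. Traveler owes £2,146.50 (running OOP £2,146.50).
Claim 2 (£2,400): deductible met; 15% of £2,400 = £360. Cost to traveler: £360. OOP to date £2,506.50.
Claim 3 (£9,175): 15% coinsurance on £9,175 = £1,376.25. Adding that to £2,506.50 gives £3,882.75, past the £3,450 cap; traveler pays only £3,450 − £2,506.50 = £943.50.

£943.50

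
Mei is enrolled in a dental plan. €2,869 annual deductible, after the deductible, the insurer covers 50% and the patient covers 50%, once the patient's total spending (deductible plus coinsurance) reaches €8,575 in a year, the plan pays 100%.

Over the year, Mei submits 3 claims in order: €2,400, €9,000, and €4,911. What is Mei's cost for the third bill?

€1,440.50

Claim 1 — €2,400: entire amount goes to the deductible. Patient pays €2,400; OOP now €2,400.
Claim 2 — €9,000: €469 finishes the deductible; €8,531 goes to coinsurance; patient's 50% is €4,265.50. Patient owes €4,734.50 (running OOP €7,134.50).
Claim 3 — €4,911: deductible already satisfied, so patient's share is 50% × €4,911 = €2,455.50. OOP would hit €9,590 > €8,575, so the cap limits the patient to €8,575 − €7,134.50 = €1,440.50.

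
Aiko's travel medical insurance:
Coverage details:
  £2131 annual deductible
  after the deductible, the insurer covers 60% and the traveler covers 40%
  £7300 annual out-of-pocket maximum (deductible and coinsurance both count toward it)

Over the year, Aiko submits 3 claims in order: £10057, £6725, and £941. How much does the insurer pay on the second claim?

£4726.40

Claim 1 — £10057: £2131 to deductible, leaving £7926; 40% of £7926 = £3170.40. Traveler owes £5301.40 (running OOP £5301.40). Plan pays £10057 − £5301.40 = £4755.60.
Claim 2 — £6725: 40% coinsurance on £6725 = £2690. That would push OOP to £7991.40, over the £7300 cap, so traveler pays £7300 − £5301.40 = £1998.60. Plan pays £6725 − £1998.60 = £4726.40.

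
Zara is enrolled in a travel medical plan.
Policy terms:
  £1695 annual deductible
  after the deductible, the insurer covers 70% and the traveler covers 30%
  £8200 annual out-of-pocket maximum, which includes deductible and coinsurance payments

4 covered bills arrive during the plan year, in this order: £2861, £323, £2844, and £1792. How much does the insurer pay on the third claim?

Claim 1 (£2861): £1695 to deductible, leaving £1166; 30% of £1166 = £349.80. Traveler pays £2044.80; OOP now £2044.80. Insurer: £2861 − £2044.80 = £816.20.
Claim 2 (£323): deductible already satisfied, so traveler's share is 30% × £323 = £96.90. Traveler pays £96.90; OOP now £2141.70. Plan pays £323 − £96.90 = £226.10.
Claim 3 (£2844): deductible already satisfied, so traveler's share is 30% × £2844 = £853.20. Cost to traveler: £853.20. OOP to date £2994.90. Insurer: £2844 − £853.20 = £1990.80.

£1990.80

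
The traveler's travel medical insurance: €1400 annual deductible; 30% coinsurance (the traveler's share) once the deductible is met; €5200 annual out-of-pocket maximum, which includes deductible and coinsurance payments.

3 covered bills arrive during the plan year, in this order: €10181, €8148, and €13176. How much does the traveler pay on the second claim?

Claim 1 (€10181): €1400 finishes the deductible; €8781 goes to coinsurance; traveler's 30% is €2634.30. Cost to traveler: €4034.30. OOP to date €4034.30.
Claim 2 (€8148): deductible met; 30% of €8148 = €2444.40. Adding that to €4034.30 gives €6478.70, past the €5200 cap; traveler pays only €5200 − €4034.30 = €1165.70.

€1165.70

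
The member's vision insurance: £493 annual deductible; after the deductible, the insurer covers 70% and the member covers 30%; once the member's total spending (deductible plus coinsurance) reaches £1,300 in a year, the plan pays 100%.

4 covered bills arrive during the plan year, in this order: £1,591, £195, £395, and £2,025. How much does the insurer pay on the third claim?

#1 (£1,591): deductible takes £493, £1,098 remains; 30% of £1,098 = £329.40. Member owes £822.40 (running OOP £822.40). Plan pays £1,591 − £822.40 = £768.60.
#2 (£195): deductible met; 30% of £195 = £58.50. Cost to member: £58.50. OOP to date £880.90. Insurer: £195 − £58.50 = £136.50.
#3 (£395): 30% coinsurance on £395 = £118.50. Member owes £118.50 (running OOP £999.40). Insurer: £395 − £118.50 = £276.50.

£276.50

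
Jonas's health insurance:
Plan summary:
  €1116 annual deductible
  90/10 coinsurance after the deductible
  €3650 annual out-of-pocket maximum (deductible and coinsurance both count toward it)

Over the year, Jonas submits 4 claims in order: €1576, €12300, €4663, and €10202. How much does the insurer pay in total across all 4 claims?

€25091

Claim 1 (€1576): deductible takes €1116, €460 remains; 10% of €460 = €46. Cost to patient: €1162. OOP to date €1162. Plan pays €1576 − €1162 = €414.
Claim 2 (€12300): deductible already satisfied, so patient's share is 10% × €12300 = €1230. Patient owes €1230 (running OOP €2392). Plan pays €12300 − €1230 = €11070.
Claim 3 (€4663): deductible met; 10% of €4663 = €466.30. Cost to patient: €466.30. OOP to date €2858.30. Plan pays €4663 − €466.30 = €4196.70.
Claim 4 (€10202): deductible met; 10% of €10202 = €1020.20. That would push OOP to €3878.50, over the €3650 cap, so patient pays €3650 − €2858.30 = €791.70. Plan pays €10202 − €791.70 = €9410.30.
Insurer total = bills − patient's total = €28741 − €3650 = €25091.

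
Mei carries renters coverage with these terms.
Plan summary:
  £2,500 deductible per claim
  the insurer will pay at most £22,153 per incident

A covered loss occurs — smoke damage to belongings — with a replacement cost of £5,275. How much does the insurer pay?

£2,775

Subtract the deductible: £5,275 − £2,500 = £2,775.
£2,775 is within the £22,153 limit, so the insurer pays £2,775.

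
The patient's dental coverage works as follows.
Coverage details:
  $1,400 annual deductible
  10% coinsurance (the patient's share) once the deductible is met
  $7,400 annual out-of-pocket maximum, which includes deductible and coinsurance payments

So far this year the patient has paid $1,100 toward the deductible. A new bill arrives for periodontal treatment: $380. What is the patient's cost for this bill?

$308

Remaining deductible: $1,400 − $1,100 = $300.
The remaining $80 (= $380 − $300) moves to coinsurance.
Coinsurance: $80 × 10% = $8.
Patient responsibility before any cap: $300 + $8 = $308.
Year-to-date out-of-pocket becomes $1,100 + $308 = $1,408, still under the $7,400 maximum, so no cap applies.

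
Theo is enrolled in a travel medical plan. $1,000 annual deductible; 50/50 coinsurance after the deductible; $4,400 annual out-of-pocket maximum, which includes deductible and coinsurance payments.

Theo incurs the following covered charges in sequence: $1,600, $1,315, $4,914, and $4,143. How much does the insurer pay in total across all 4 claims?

$7,572

#1 ($1,600): deductible takes $1,000, $600 remains; coinsurance $600 × 50% = $300. Cost to traveler: $1,300. OOP to date $1,300. Plan pays $1,600 − $1,300 = $300.
#2 ($1,315): 50% coinsurance on $1,315 = $657.50. Cost to traveler: $657.50. OOP to date $1,957.50. Plan pays $1,315 − $657.50 = $657.50.
#3 ($4,914): deductible already satisfied, so traveler's share is 50% × $4,914 = $2,457. That would push OOP to $4,414.50, over the $4,400 cap, so traveler pays $4,400 − $1,957.50 = $2,442.50. Plan pays $4,914 − $2,442.50 = $2,471.50.
#4 ($4,143): deductible already satisfied, so traveler's share is 50% × $4,143 = $2,071.50. That would push OOP to $6,471.50, over the $4,400 cap, so traveler pays $4,400 − $4,400 = $0. Insurer: $4,143 − $0 = $4,143.
Insurer total: $300 + $657.50 + $2,471.50 + $4,143 = $7,572.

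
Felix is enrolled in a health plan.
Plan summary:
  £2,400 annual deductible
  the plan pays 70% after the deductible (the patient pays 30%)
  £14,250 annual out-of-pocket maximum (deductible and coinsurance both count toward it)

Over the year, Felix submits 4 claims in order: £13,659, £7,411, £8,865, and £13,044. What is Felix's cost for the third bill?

£2,659.50

#1 (£13,659): deductible takes £2,400, £11,259 remains; patient's 30% is £3,377.70. Cost to patient: £5,777.70. OOP to date £5,777.70.
#2 (£7,411): deductible already satisfied, so patient's share is 30% × £7,411 = £2,223.30. Cost to patient: £2,223.30. OOP to date £8,001.
#3 (£8,865): 30% coinsurance on £8,865 = £2,659.50. Patient pays £2,659.50; OOP now £10,660.50.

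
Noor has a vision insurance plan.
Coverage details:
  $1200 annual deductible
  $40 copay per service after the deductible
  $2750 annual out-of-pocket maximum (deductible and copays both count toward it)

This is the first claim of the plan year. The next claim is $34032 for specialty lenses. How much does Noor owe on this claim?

Nothing has been paid toward the $1200 deductible, so the first $1200 of this charge is applied there.
That leaves $34032 − $1200 = $32832 for the copay.
Copay on this service: $40.
Member responsibility before any cap: $1200 + $40 = $1240.
Total out-of-pocket so far would be $0 + $1240 = $1240, below the $2750 cap — no reduction.

$1240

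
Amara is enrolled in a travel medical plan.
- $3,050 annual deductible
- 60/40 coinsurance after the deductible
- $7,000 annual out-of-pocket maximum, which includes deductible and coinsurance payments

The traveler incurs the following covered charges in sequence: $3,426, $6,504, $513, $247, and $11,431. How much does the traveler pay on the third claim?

Claim 1 — $3,426: $3,050 finishes the deductible; $376 goes to coinsurance; traveler's 40% is $150.40. Traveler pays $3,200.40; OOP now $3,200.40.
Claim 2 — $6,504: deductible met; 40% of $6,504 = $2,601.60. Traveler pays $2,601.60; OOP now $5,802.
Claim 3 — $513: 40% coinsurance on $513 = $205.20. Cost to traveler: $205.20. OOP to date $6,007.20.

$205.20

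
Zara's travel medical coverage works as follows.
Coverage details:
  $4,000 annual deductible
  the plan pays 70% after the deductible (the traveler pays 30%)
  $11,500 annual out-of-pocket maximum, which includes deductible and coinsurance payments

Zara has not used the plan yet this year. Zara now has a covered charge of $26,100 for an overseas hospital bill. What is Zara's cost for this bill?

$10,630

The full $4,000 deductible is still open; $4,000 of this bill applies to it.
That leaves $26,100 − $4,000 = $22,100 for coinsurance.
Coinsurance: $22,100 × 30% = $6,630.
Traveler responsibility before any cap: $4,000 + $6,630 = $10,630.
Year-to-date out-of-pocket becomes $0 + $10,630 = $10,630, still under the $11,500 maximum, so no cap applies.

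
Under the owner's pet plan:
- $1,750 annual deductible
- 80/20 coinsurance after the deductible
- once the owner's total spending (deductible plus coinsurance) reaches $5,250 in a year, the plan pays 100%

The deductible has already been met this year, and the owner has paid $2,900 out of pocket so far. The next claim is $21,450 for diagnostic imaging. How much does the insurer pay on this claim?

$19,100

With the deductible met, the entire $21,450 is subject to coinsurance.
Owner's 20% share of $21,450 is $4,290.
That would bring total out-of-pocket to $7,190, past the $5,250 cap. The owner is capped at $5,250 − $2,900 = $2,350 on this claim.
Insurer pays the balance: $21,450 − $2,350 = $19,100.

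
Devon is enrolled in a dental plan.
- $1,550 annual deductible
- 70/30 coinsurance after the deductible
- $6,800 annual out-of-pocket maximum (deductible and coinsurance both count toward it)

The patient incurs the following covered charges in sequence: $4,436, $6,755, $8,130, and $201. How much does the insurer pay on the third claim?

$5,772.30

Claim 1 — $4,436: $1,550 finishes the deductible; $2,886 goes to coinsurance; patient's 30% is $865.80. Cost to patient: $2,415.80. OOP to date $2,415.80. Insurer: $4,436 − $2,415.80 = $2,020.20.
Claim 2 — $6,755: 30% coinsurance on $6,755 = $2,026.50. Cost to patient: $2,026.50. OOP to date $4,442.30. Plan pays $6,755 − $2,026.50 = $4,728.50.
Claim 3 — $8,130: 30% coinsurance on $8,130 = $2,439. That would push OOP to $6,881.30, over the $6,800 cap, so patient pays $6,800 − $4,442.30 = $2,357.70. Insurer: $8,130 − $2,357.70 = $5,772.30.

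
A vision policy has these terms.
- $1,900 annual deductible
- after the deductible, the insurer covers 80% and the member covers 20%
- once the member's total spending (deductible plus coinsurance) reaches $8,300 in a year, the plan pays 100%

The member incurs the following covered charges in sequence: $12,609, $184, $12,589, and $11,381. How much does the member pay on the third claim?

Claim 1 — $12,609: $1,900 to deductible, leaving $10,709; member's 20% is $2,141.80. Cost to member: $4,041.80. OOP to date $4,041.80.
Claim 2 — $184: 20% coinsurance on $184 = $36.80. Member pays $36.80; OOP now $4,078.60.
Claim 3 — $12,589: deductible already satisfied, so member's share is 20% × $12,589 = $2,517.80. Member owes $2,517.80 (running OOP $6,596.40).

$2,517.80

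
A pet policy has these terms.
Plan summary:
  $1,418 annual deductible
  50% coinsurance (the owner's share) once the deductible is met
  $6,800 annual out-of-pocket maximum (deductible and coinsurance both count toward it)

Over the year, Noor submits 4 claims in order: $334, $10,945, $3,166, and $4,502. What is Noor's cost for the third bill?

#1 ($334): entire amount goes to the deductible. Owner owes $334 (running OOP $334).
#2 ($10,945): $1,084 to deductible, leaving $9,861; coinsurance $9,861 × 50% = $4,930.50. Cost to owner: $6,014.50. OOP to date $6,348.50.
#3 ($3,166): 50% coinsurance on $3,166 = $1,583. OOP would hit $7,931.50 > $6,800, so the cap limits the owner to $6,800 − $6,348.50 = $451.50.

$451.50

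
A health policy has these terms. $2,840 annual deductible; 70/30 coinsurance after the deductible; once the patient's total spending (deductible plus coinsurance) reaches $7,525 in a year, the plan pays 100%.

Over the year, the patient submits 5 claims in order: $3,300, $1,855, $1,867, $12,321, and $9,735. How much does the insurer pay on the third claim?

$1,306.90

Bill 1, $3,300: $2,840 finishes the deductible; $460 goes to coinsurance; 30% of $460 = $138. Patient owes $2,978 (running OOP $2,978). Insurer: $3,300 − $2,978 = $322.
Bill 2, $1,855: deductible already satisfied, so patient's share is 30% × $1,855 = $556.50. Patient owes $556.50 (running OOP $3,534.50). Insurer: $1,855 − $556.50 = $1,298.50.
Bill 3, $1,867: deductible met; 30% of $1,867 = $560.10. Patient owes $560.10 (running OOP $4,094.60). Insurer: $1,867 − $560.10 = $1,306.90.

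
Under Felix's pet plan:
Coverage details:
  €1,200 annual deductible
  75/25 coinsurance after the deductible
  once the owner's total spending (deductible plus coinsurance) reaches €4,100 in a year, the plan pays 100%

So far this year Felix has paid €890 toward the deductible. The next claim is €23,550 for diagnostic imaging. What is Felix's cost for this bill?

€3,210

Deductible still to meet: €1,200 − €890 = €310.
The remaining €23,240 (= €23,550 − €310) moves to coinsurance.
Coinsurance: €23,240 × 25% = €5,810.
Owner responsibility before any cap: €310 + €5,810 = €6,120.
Year-to-date out-of-pocket would reach €890 + €6,120 = €7,010, above the €4,100 maximum, so the owner pays only €4,100 − €890 = €3,210.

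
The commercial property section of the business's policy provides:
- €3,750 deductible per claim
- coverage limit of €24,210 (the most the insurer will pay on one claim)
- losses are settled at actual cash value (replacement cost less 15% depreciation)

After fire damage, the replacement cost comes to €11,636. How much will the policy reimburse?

Actual cash value after 15% depreciation: €11,636 × 85% = €9,890.60.
Subtract the deductible: €9,890.60 − €3,750 = €6,140.60.
€6,140.60 is within the €24,210 limit, so the insurer pays €6,140.60.

€6,140.60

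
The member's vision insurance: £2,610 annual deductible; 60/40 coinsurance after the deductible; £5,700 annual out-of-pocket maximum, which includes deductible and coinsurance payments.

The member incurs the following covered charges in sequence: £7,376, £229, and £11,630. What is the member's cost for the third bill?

£1,092

#1 (£7,376): £2,610 finishes the deductible; £4,766 goes to coinsurance; coinsurance £4,766 × 40% = £1,906.40. Member owes £4,516.40 (running OOP £4,516.40).
#2 (£229): deductible met; 40% of £229 = £91.60. Cost to member: £91.60. OOP to date £4,608.
#3 (£11,630): deductible already satisfied, so member's share is 40% × £11,630 = £4,652. OOP would hit £9,260 > £5,700, so the cap limits the member to £5,700 − £4,608 = £1,092.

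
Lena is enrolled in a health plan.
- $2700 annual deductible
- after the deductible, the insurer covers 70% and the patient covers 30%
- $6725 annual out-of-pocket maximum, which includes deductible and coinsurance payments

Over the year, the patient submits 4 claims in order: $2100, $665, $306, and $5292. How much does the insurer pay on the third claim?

#1 ($2100): entire amount goes to the deductible. Cost to patient: $2100. OOP to date $2100. Insurer: $2100 − $2100 = $0.
#2 ($665): deductible takes $600, $65 remains; 30% of $65 = $19.50. Patient pays $619.50; OOP now $2719.50. Insurer: $665 − $619.50 = $45.50.
#3 ($306): deductible already satisfied, so patient's share is 30% × $306 = $91.80. Patient owes $91.80 (running OOP $2811.30). Insurer: $306 − $91.80 = $214.20.

$214.20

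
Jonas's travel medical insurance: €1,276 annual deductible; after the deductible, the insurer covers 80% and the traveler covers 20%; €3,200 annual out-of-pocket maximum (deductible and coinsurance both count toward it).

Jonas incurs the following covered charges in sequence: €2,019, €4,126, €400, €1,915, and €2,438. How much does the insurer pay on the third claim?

#1 (€2,019): €1,276 to deductible, leaving €743; coinsurance €743 × 20% = €148.60. Traveler pays €1,424.60; OOP now €1,424.60. Insurer: €2,019 − €1,424.60 = €594.40.
#2 (€4,126): 20% coinsurance on €4,126 = €825.20. Cost to traveler: €825.20. OOP to date €2,249.80. Insurer: €4,126 − €825.20 = €3,300.80.
#3 (€400): deductible already satisfied, so traveler's share is 20% × €400 = €80. Traveler owes €80 (running OOP €2,329.80). Plan pays €400 − €80 = €320.

€320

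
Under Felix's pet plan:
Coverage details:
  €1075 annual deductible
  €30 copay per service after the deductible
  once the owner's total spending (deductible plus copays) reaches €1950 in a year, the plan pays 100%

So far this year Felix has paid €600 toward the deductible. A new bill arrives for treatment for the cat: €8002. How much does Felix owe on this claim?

€600 of the €1075 deductible is already met, leaving €475.
The remaining €7527 (= €8002 − €475) moves to the copay.
Copay on this service: €30.
So the owner owes €475 + €30 = €505 before any cap.
Total out-of-pocket so far would be €600 + €505 = €1105, below the €1950 cap — no reduction.

€505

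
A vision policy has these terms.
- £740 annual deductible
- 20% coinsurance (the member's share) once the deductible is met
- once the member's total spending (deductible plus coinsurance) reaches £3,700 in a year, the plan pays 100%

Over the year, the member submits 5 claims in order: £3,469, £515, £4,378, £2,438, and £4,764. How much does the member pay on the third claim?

£875.60

#1 (£3,469): £740 finishes the deductible; £2,729 goes to coinsurance; 20% of £2,729 = £545.80. Cost to member: £1,285.80. OOP to date £1,285.80.
#2 (£515): deductible already satisfied, so member's share is 20% × £515 = £103. Member pays £103; OOP now £1,388.80.
#3 (£4,378): deductible met; 20% of £4,378 = £875.60. Member owes £875.60 (running OOP £2,264.40).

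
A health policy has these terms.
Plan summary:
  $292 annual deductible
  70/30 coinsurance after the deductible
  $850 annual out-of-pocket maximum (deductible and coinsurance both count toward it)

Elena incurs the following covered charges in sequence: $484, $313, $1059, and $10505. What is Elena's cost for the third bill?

Claim 1 ($484): deductible takes $292, $192 remains; patient's 30% is $57.60. Patient pays $349.60; OOP now $349.60.
Claim 2 ($313): deductible already satisfied, so patient's share is 30% × $313 = $93.90. Patient owes $93.90 (running OOP $443.50).
Claim 3 ($1059): deductible already satisfied, so patient's share is 30% × $1059 = $317.70. Patient pays $317.70; OOP now $761.20.

$317.70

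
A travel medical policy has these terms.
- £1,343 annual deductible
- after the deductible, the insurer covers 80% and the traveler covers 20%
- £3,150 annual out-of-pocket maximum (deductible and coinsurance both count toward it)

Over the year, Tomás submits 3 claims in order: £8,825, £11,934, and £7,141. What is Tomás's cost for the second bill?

Bill 1, £8,825: deductible takes £1,343, £7,482 remains; traveler's 20% is £1,496.40. Traveler owes £2,839.40 (running OOP £2,839.40).
Bill 2, £11,934: 20% coinsurance on £11,934 = £2,386.80. That would push OOP to £5,226.20, over the £3,150 cap, so traveler pays £3,150 − £2,839.40 = £310.60.

£310.60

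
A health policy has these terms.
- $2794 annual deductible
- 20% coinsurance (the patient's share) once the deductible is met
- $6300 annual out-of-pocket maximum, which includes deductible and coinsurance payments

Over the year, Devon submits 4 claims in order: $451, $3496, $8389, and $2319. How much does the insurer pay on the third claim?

$6711.20

Claim 1 — $451: entire amount goes to the deductible. Patient owes $451 (running OOP $451). Insurer: $451 − $451 = $0.
Claim 2 — $3496: deductible takes $2343, $1153 remains; coinsurance $1153 × 20% = $230.60. Cost to patient: $2573.60. OOP to date $3024.60. Insurer: $3496 − $2573.60 = $922.40.
Claim 3 — $8389: deductible already satisfied, so patient's share is 20% × $8389 = $1677.80. Patient owes $1677.80 (running OOP $4702.40). Plan pays $8389 − $1677.80 = $6711.20.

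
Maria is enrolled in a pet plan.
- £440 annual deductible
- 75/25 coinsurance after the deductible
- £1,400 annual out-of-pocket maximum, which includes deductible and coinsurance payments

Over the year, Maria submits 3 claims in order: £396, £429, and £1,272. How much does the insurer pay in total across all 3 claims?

£1,242.75

#1 (£396): fully absorbed by the deductible. Owner owes £396 (running OOP £396). Insurer: £396 − £396 = £0.
#2 (£429): £44 to deductible, leaving £385; 25% of £385 = £96.25. Cost to owner: £140.25. OOP to date £536.25. Insurer: £429 − £140.25 = £288.75.
#3 (£1,272): deductible already satisfied, so owner's share is 25% × £1,272 = £318. Owner owes £318 (running OOP £854.25). Insurer: £1,272 − £318 = £954.
Insurer total: £0 + £288.75 + £954 = £1,242.75.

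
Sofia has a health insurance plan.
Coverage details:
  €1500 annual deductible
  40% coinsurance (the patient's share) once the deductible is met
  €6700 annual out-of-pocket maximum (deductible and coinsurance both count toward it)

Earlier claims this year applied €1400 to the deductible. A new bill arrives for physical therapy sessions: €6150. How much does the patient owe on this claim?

€1400 of the €1500 deductible is already met, leaving €100.
After the €100 deductible portion, €6150 − €100 = €6050 is subject to coinsurance.
40% of €6050 = €2420 falls to the patient.
So the patient owes €100 + €2420 = €2520 before any cap.
Total out-of-pocket so far would be €1400 + €2520 = €3920, below the €6700 cap — no reduction.

€2520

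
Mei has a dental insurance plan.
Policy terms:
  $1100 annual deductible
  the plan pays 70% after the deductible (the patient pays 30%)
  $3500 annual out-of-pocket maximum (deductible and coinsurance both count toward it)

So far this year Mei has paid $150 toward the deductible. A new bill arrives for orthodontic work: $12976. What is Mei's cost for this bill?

$3350

Deductible still to meet: $1100 − $150 = $950.
The remaining $12026 (= $12976 − $950) moves to coinsurance.
Patient's 30% share of $12026 is $3607.80.
So the patient owes $950 + $3607.80 = $4557.80 before any cap.
Year-to-date out-of-pocket would reach $150 + $4557.80 = $4707.80, above the $3500 maximum, so the patient pays only $3500 − $150 = $3350.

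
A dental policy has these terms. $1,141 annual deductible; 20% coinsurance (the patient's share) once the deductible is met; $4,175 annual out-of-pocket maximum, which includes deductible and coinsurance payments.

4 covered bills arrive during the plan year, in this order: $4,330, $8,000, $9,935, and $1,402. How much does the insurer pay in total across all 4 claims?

$19,492

Claim 1 — $4,330: $1,141 finishes the deductible; $3,189 goes to coinsurance; patient's 20% is $637.80. Patient pays $1,778.80; OOP now $1,778.80. Plan pays $4,330 − $1,778.80 = $2,551.20.
Claim 2 — $8,000: deductible already satisfied, so patient's share is 20% × $8,000 = $1,600. Patient owes $1,600 (running OOP $3,378.80). Plan pays $8,000 − $1,600 = $6,400.
Claim 3 — $9,935: deductible already satisfied, so patient's share is 20% × $9,935 = $1,987. OOP would hit $5,365.80 > $4,175, so the cap limits the patient to $4,175 − $3,378.80 = $796.20. Insurer: $9,935 − $796.20 = $9,138.80.
Claim 4 — $1,402: deductible met; 20% of $1,402 = $280.40. That would push OOP to $4,455.40, over the $4,175 cap, so patient pays $4,175 − $4,175 = $0. Insurer: $1,402 − $0 = $1,402.
Insurer total = bills − patient's total = $23,667 − $4,175 = $19,492.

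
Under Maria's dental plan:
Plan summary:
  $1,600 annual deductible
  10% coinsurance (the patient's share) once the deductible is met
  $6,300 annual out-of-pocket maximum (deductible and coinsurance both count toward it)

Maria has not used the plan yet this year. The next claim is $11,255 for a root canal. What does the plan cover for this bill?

Nothing has been paid toward the $1,600 deductible, so the first $1,600 of this charge is applied there.
After the $1,600 deductible portion, $11,255 − $1,600 = $9,655 is subject to coinsurance.
10% of $9,655 = $965.50 falls to the patient.
Patient responsibility before any cap: $1,600 + $965.50 = $2,565.50.
Year-to-date out-of-pocket becomes $0 + $2,565.50 = $2,565.50, still under the $6,300 maximum, so no cap applies.
Insurer pays the balance: $11,255 − $2,565.50 = $8,689.50.

$8,689.50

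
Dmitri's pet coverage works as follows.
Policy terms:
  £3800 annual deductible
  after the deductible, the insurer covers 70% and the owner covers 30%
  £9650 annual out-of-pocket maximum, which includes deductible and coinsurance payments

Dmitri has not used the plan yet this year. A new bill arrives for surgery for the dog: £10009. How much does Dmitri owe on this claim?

£5662.70

The full £3800 deductible is still open; £3800 of this bill applies to it.
The remaining £6209 (= £10009 − £3800) moves to coinsurance.
Owner's 30% share of £6209 is £1862.70.
That puts the owner's cost at £3800 + £1862.70 = £5662.70 before any cap.
Year-to-date out-of-pocket becomes £0 + £5662.70 = £5662.70, still under the £9650 maximum, so no cap applies.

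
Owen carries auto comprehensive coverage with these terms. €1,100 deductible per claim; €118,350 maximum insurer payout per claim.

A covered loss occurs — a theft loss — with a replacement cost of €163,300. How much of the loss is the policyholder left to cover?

After the deductible, €163,300 − €1,100 = €162,200 remains.
€162,200 exceeds the €118,350 limit, so the insurer pays the limit: €118,350.
Out of pocket: €163,300 − €118,350 = €44,950.

€44,950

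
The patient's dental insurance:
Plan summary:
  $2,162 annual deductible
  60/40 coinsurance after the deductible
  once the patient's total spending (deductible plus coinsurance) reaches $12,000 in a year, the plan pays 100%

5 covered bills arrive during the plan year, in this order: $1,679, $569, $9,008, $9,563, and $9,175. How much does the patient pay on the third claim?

#1 ($1,679): entire amount goes to the deductible. Patient owes $1,679 (running OOP $1,679).
#2 ($569): $483 to deductible, leaving $86; coinsurance $86 × 40% = $34.40. Patient pays $517.40; OOP now $2,196.40.
#3 ($9,008): deductible already satisfied, so patient's share is 40% × $9,008 = $3,603.20. Cost to patient: $3,603.20. OOP to date $5,799.60.

$3,603.20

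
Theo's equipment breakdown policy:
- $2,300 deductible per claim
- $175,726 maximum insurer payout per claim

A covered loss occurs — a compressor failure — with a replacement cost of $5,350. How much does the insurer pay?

$3,050

Subtract the deductible: $5,350 − $2,300 = $3,050.
$3,050 is within the $175,726 limit, so the insurer pays $3,050.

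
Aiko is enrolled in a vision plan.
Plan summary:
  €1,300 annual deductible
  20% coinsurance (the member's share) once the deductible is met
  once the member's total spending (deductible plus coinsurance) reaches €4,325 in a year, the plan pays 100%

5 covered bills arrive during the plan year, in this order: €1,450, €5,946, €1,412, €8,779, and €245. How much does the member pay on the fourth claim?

Claim 1 (€1,450): €1,300 to deductible, leaving €150; 20% of €150 = €30. Cost to member: €1,330. OOP to date €1,330.
Claim 2 (€5,946): deductible already satisfied, so member's share is 20% × €5,946 = €1,189.20. Cost to member: €1,189.20. OOP to date €2,519.20.
Claim 3 (€1,412): deductible met; 20% of €1,412 = €282.40. Member pays €282.40; OOP now €2,801.60.
Claim 4 (€8,779): deductible met; 20% of €8,779 = €1,755.80. OOP would hit €4,557.40 > €4,325, so the cap limits the member to €4,325 − €2,801.60 = €1,523.40.

€1,523.40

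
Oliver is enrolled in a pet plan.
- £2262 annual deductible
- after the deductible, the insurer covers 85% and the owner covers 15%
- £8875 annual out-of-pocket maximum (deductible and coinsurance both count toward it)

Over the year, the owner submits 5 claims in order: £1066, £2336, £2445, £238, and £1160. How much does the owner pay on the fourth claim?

£35.70

Claim 1 (£1066): all of it applies to the deductible. Owner owes £1066 (running OOP £1066).
Claim 2 (£2336): deductible takes £1196, £1140 remains; 15% of £1140 = £171. Cost to owner: £1367. OOP to date £2433.
Claim 3 (£2445): deductible met; 15% of £2445 = £366.75. Owner pays £366.75; OOP now £2799.75.
Claim 4 (£238): 15% coinsurance on £238 = £35.70. Owner owes £35.70 (running OOP £2835.45).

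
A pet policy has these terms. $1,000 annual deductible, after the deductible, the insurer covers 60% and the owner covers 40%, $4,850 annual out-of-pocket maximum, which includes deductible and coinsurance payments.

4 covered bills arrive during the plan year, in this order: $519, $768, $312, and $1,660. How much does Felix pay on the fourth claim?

$664

Claim 1 ($519): fully absorbed by the deductible. Cost to owner: $519. OOP to date $519.
Claim 2 ($768): $481 finishes the deductible; $287 goes to coinsurance; coinsurance $287 × 40% = $114.80. Cost to owner: $595.80. OOP to date $1,114.80.
Claim 3 ($312): 40% coinsurance on $312 = $124.80. Owner owes $124.80 (running OOP $1,239.60).
Claim 4 ($1,660): deductible already satisfied, so owner's share is 40% × $1,660 = $664. Owner pays $664; OOP now $1,903.60.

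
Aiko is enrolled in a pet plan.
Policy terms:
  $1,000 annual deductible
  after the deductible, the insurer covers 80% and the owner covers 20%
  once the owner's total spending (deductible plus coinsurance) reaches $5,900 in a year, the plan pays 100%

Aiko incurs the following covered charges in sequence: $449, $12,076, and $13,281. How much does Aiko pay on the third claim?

#1 ($449): all of it applies to the deductible. Owner owes $449 (running OOP $449).
#2 ($12,076): $551 finishes the deductible; $11,525 goes to coinsurance; coinsurance $11,525 × 20% = $2,305. Owner pays $2,856; OOP now $3,305.
#3 ($13,281): 20% coinsurance on $13,281 = $2,656.20. OOP would hit $5,961.20 > $5,900, so the cap limits the owner to $5,900 − $3,305 = $2,595.

$2,595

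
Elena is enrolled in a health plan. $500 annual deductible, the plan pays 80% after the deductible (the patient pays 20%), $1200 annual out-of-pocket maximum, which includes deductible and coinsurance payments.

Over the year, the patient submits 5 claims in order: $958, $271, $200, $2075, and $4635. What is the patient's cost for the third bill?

$40

Claim 1 — $958: deductible takes $500, $458 remains; patient's 20% is $91.60. Patient owes $591.60 (running OOP $591.60).
Claim 2 — $271: 20% coinsurance on $271 = $54.20. Cost to patient: $54.20. OOP to date $645.80.
Claim 3 — $200: deductible already satisfied, so patient's share is 20% × $200 = $40. Patient owes $40 (running OOP $685.80).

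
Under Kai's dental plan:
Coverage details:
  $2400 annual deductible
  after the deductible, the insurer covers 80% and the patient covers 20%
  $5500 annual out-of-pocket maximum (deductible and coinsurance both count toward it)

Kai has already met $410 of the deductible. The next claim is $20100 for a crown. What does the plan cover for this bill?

Deductible still to meet: $2400 − $410 = $1990.
After the $1990 deductible portion, $20100 − $1990 = $18110 is subject to coinsurance.
Patient's 20% share of $18110 is $3622.
So the patient owes $1990 + $3622 = $5612 before any cap.
Year-to-date out-of-pocket would reach $410 + $5612 = $6022, above the $5500 maximum, so the patient pays only $5500 − $410 = $5090.
The plan picks up $20100 − $5090 = $15010.

$15010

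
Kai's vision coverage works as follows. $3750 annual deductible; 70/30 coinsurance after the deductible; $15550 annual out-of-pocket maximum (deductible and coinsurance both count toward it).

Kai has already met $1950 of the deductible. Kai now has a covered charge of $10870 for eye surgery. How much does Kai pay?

Remaining deductible: $3750 − $1950 = $1800.
That leaves $10870 − $1800 = $9070 for coinsurance.
Coinsurance: $9070 × 30% = $2721.
That puts the member's cost at $1800 + $2721 = $4521 before any cap.
Total out-of-pocket so far would be $1950 + $4521 = $6471, below the $15550 cap — no reduction.

$4521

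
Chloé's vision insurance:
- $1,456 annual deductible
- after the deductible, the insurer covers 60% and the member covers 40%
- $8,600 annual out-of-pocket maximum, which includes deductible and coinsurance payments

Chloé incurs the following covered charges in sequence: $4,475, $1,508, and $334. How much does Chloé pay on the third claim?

$133.60

#1 ($4,475): deductible takes $1,456, $3,019 remains; member's 40% is $1,207.60. Cost to member: $2,663.60. OOP to date $2,663.60.
#2 ($1,508): 40% coinsurance on $1,508 = $603.20. Member owes $603.20 (running OOP $3,266.80).
#3 ($334): deductible already satisfied, so member's share is 40% × $334 = $133.60. Cost to member: $133.60. OOP to date $3,400.40.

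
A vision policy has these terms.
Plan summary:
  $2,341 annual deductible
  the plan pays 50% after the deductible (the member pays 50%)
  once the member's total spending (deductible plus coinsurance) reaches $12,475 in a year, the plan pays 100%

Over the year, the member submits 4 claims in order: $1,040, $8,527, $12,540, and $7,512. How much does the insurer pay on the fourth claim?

$7,261

Claim 1 — $1,040: entire amount goes to the deductible. Member pays $1,040; OOP now $1,040. Insurer: $1,040 − $1,040 = $0.
Claim 2 — $8,527: deductible takes $1,301, $7,226 remains; member's 50% is $3,613. Member owes $4,914 (running OOP $5,954). Insurer: $8,527 − $4,914 = $3,613.
Claim 3 — $12,540: deductible already satisfied, so member's share is 50% × $12,540 = $6,270. Cost to member: $6,270. OOP to date $12,224. Insurer: $12,540 − $6,270 = $6,270.
Claim 4 — $7,512: 50% coinsurance on $7,512 = $3,756. Adding that to $12,224 gives $15,980, past the $12,475 cap; member pays only $12,475 − $12,224 = $251. Plan pays $7,512 − $251 = $7,261.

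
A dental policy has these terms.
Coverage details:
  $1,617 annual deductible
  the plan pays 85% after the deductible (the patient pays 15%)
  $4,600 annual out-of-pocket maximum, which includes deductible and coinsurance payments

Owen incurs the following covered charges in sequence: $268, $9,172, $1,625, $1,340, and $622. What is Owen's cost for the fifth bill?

Bill 1, $268: fully absorbed by the deductible. Cost to patient: $268. OOP to date $268.
Bill 2, $9,172: deductible takes $1,349, $7,823 remains; coinsurance $7,823 × 15% = $1,173.45. Patient pays $2,522.45; OOP now $2,790.45.
Bill 3, $1,625: 15% coinsurance on $1,625 = $243.75. Patient pays $243.75; OOP now $3,034.20.
Bill 4, $1,340: deductible met; 15% of $1,340 = $201. Patient pays $201; OOP now $3,235.20.
Bill 5, $622: 15% coinsurance on $622 = $93.30. Patient pays $93.30; OOP now $3,328.50.

$93.30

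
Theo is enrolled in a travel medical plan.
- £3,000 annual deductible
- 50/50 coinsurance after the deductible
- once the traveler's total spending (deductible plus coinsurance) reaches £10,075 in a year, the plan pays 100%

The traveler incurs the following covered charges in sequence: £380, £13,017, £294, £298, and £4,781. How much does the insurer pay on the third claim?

#1 (£380): entire amount goes to the deductible. Traveler owes £380 (running OOP £380). Insurer: £380 − £380 = £0.
#2 (£13,017): deductible takes £2,620, £10,397 remains; 50% of £10,397 = £5,198.50. Cost to traveler: £7,818.50. OOP to date £8,198.50. Plan pays £13,017 − £7,818.50 = £5,198.50.
#3 (£294): deductible already satisfied, so traveler's share is 50% × £294 = £147. Traveler pays £147; OOP now £8,345.50. Plan pays £294 − £147 = £147.

£147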